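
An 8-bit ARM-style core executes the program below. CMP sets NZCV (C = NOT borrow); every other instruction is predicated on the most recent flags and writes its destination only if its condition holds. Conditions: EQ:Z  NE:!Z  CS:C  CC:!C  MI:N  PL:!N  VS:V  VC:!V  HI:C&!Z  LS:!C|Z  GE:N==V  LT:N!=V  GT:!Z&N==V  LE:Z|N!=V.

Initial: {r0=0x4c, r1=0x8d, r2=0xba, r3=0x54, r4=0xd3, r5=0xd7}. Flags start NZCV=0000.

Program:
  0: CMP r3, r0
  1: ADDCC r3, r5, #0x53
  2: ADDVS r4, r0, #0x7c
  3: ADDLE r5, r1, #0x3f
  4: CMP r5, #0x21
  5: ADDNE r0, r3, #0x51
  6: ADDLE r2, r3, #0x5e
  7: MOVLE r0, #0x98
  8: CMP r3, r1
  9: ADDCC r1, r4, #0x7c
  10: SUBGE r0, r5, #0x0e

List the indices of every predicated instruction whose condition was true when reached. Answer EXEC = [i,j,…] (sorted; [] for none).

0: ✓ CMP  NZCV=0010
1: · ADDCC
2: · ADDVS
3: · ADDLE
4: ✓ CMP  NZCV=1010
5: ✓ ADDNE  r0←0xa5
6: ✓ ADDLE  r2←0xb2
7: ✓ MOVLE  r0←0x98
8: ✓ CMP  NZCV=1001
9: ✓ ADDCC  r1←0x4f
10: ✓ SUBGE  r0←0xc9

EXEC = [5,6,7,9,10]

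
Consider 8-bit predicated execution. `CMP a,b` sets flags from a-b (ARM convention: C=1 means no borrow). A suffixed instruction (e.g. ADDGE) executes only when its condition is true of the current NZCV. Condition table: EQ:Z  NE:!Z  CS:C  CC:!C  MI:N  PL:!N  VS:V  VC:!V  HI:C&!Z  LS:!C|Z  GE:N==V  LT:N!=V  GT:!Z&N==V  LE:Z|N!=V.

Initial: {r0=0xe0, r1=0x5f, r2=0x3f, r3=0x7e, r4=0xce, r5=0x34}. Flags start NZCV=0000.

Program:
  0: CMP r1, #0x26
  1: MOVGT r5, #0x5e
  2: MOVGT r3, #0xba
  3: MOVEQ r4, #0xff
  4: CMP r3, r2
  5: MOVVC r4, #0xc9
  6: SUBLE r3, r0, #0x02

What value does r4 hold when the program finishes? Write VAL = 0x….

VAL = 0xce

[0] flags=0010 → (cmp)
[1] flags=0010 GT?T → r5=0x5e
[2] flags=0010 GT?T → r3=0xba
[3] flags=0010 EQ?F → skip
[4] flags=0011 → (cmp)
[5] flags=0011 VC?F → skip
[6] flags=0011 LE?T → r3=0xde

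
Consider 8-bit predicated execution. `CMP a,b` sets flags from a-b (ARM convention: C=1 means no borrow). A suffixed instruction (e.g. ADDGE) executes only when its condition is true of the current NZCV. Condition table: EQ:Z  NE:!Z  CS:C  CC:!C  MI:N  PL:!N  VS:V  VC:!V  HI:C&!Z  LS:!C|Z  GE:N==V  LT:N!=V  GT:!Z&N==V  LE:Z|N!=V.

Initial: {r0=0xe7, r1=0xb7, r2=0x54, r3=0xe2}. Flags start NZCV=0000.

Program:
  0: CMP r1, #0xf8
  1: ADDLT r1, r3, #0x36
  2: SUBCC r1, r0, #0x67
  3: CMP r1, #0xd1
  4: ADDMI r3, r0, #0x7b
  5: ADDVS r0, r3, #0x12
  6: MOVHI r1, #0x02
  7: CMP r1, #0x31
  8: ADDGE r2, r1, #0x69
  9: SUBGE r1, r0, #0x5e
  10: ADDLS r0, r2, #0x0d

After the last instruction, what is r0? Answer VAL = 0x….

VAL = 0xe7

0: ✓ CMP  NZCV=1000
1: ✓ ADDLT  r1←0x18
2: ✓ SUBCC  r1←0x80
3: ✓ CMP  NZCV=1000
4: ✓ ADDMI  r3←0x62
5: · ADDVS
6: · MOVHI
7: ✓ CMP  NZCV=0011
8: · ADDGE
9: · SUBGE
10: · ADDLS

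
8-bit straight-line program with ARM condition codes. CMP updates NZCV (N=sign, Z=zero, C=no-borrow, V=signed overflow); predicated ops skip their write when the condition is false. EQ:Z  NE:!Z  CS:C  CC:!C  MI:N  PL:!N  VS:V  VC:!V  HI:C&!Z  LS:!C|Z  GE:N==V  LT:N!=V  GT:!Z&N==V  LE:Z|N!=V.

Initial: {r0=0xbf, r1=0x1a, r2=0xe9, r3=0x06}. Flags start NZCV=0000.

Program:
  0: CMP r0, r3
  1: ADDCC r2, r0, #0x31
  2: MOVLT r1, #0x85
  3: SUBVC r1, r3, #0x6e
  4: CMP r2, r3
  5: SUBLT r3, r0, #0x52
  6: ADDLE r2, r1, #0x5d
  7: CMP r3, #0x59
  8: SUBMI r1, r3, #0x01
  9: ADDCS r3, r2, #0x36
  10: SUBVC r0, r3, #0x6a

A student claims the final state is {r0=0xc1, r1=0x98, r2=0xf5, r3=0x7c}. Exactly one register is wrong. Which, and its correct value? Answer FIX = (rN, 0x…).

FIX = (r3, 0x2b)

0: ✓ CMP  NZCV=1010
1: · ADDCC
2: ✓ MOVLT  r1←0x85
3: ✓ SUBVC  r1←0x98
4: ✓ CMP  NZCV=1010
5: ✓ SUBLT  r3←0x6d
6: ✓ ADDLE  r2←0xf5
7: ✓ CMP  NZCV=0010
8: · SUBMI
9: ✓ ADDCS  r3←0x2b
10: ✓ SUBVC  r0←0xc1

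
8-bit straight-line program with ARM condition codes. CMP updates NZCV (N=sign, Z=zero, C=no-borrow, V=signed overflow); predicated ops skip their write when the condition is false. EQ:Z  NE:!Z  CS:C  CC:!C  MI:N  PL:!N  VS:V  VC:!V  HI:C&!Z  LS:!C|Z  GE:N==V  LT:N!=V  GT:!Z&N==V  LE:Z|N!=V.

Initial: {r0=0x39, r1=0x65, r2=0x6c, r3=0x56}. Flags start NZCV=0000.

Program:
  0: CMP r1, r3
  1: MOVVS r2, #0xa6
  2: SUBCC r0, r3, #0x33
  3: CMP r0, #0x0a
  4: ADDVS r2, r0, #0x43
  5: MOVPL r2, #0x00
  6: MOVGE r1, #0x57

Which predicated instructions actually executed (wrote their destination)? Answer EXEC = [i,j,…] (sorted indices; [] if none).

[0] flags=0010 → (cmp)
[1] flags=0010 VS?F → skip
[2] flags=0010 CC?F → skip
[3] flags=0010 → (cmp)
[4] flags=0010 VS?F → skip
[5] flags=0010 PL?T → r2=0x00
[6] flags=0010 GE?T → r1=0x57

EXEC = [5,6]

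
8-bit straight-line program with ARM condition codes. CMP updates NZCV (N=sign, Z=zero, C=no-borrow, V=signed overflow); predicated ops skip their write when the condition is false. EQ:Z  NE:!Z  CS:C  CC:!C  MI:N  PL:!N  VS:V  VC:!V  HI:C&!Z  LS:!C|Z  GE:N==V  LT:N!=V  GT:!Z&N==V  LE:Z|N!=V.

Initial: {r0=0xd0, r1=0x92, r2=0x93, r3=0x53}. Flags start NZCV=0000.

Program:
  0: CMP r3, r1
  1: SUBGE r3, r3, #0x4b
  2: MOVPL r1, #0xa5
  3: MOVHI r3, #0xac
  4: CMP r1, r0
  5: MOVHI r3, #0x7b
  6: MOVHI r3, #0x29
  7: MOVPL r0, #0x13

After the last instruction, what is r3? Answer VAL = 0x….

[0] flags=1001 → (cmp)
[1] flags=1001 GE?T → r3=0x08
[2] flags=1001 PL?F → skip
[3] flags=1001 HI?F → skip
[4] flags=1000 → (cmp)
[5] flags=1000 HI?F → skip
[6] flags=1000 HI?F → skip
[7] flags=1000 PL?F → skip

VAL = 0x08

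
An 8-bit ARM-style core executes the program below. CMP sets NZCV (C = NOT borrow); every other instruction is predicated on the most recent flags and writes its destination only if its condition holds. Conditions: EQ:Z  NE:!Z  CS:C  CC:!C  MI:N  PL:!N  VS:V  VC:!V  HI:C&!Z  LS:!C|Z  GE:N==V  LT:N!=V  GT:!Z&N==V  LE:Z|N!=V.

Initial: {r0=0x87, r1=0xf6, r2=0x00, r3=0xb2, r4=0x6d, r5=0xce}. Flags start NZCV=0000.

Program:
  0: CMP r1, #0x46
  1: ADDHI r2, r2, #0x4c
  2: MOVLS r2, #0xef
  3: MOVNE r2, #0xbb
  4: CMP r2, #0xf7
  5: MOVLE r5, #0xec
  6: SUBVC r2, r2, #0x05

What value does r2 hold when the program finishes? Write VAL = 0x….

VAL = 0xb6

[0] flags=1010 → (cmp)
[1] flags=1010 HI?T → r2=0x4c
[2] flags=1010 LS?F → skip
[3] flags=1010 NE?T → r2=0xbb
[4] flags=1000 → (cmp)
[5] flags=1000 LE?T → r5=0xec
[6] flags=1000 VC?T → r2=0xb6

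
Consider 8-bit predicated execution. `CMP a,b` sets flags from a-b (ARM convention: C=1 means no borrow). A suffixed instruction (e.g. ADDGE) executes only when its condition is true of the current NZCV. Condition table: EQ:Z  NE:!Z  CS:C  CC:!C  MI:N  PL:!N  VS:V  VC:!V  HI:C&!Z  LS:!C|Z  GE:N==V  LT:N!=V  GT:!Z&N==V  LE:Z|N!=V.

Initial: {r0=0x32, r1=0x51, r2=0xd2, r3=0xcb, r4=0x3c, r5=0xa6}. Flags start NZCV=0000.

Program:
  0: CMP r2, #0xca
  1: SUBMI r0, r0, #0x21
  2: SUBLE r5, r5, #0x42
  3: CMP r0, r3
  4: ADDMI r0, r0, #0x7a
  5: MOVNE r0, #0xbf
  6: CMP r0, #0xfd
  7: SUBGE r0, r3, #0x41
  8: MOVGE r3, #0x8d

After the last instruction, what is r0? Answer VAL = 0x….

VAL = 0xbf

0: ✓ CMP  NZCV=0010
1: · SUBMI
2: · SUBLE
3: ✓ CMP  NZCV=0000
4: · ADDMI
5: ✓ MOVNE  r0←0xbf
6: ✓ CMP  NZCV=1000
7: · SUBGE
8: · MOVGE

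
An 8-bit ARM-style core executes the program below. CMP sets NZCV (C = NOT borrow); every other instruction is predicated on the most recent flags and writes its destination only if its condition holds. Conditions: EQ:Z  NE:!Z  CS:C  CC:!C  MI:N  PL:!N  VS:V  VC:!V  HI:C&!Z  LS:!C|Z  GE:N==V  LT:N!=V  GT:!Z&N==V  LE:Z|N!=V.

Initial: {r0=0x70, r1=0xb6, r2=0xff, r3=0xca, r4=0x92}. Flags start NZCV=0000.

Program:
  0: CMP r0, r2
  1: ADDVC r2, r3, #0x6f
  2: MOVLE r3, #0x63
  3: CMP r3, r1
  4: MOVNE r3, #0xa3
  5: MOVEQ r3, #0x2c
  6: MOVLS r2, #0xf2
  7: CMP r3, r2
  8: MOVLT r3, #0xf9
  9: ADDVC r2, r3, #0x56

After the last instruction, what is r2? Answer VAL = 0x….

0: ✓ CMP  NZCV=0000
1: ✓ ADDVC  r2←0x39
2: · MOVLE
3: ✓ CMP  NZCV=0010
4: ✓ MOVNE  r3←0xa3
5: · MOVEQ
6: · MOVLS
7: ✓ CMP  NZCV=0011
8: ✓ MOVLT  r3←0xf9
9: · ADDVC

VAL = 0x39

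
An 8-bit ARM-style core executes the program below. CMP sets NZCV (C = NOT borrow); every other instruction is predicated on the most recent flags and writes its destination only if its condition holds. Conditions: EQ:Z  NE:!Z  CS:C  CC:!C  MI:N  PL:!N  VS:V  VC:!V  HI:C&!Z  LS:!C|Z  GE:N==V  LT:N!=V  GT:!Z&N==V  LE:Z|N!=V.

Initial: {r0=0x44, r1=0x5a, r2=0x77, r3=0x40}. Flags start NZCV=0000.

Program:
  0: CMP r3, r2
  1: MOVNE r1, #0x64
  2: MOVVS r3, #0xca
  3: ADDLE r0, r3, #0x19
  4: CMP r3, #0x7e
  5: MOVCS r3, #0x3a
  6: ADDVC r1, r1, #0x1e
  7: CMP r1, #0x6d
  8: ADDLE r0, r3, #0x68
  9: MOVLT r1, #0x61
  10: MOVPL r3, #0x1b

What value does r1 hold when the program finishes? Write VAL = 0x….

[0] flags=1000 → (cmp)
[1] flags=1000 NE?T → r1=0x64
[2] flags=1000 VS?F → skip
[3] flags=1000 LE?T → r0=0x59
[4] flags=1000 → (cmp)
[5] flags=1000 CS?F → skip
[6] flags=1000 VC?T → r1=0x82
[7] flags=0011 → (cmp)
[8] flags=0011 LE?T → r0=0xa8
[9] flags=0011 LT?T → r1=0x61
[10] flags=0011 PL?T → r3=0x1b

VAL = 0x61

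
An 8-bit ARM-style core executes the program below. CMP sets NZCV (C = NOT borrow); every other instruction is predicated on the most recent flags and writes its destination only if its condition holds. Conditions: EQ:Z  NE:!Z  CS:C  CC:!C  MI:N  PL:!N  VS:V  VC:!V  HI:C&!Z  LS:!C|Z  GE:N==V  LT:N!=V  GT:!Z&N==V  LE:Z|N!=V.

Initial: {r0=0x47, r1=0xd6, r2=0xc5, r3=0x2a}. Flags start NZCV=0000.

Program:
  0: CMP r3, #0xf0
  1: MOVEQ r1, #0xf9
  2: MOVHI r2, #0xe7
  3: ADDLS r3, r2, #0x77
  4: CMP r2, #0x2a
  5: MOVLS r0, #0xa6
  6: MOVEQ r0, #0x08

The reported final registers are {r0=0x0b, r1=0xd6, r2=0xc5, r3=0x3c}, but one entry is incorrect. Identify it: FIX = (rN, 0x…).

FIX = (r0, 0x47)

0: ✓ CMP  NZCV=0000
1: · MOVEQ
2: · MOVHI
3: ✓ ADDLS  r3←0x3c
4: ✓ CMP  NZCV=1010
5: · MOVLS
6: · MOVEQ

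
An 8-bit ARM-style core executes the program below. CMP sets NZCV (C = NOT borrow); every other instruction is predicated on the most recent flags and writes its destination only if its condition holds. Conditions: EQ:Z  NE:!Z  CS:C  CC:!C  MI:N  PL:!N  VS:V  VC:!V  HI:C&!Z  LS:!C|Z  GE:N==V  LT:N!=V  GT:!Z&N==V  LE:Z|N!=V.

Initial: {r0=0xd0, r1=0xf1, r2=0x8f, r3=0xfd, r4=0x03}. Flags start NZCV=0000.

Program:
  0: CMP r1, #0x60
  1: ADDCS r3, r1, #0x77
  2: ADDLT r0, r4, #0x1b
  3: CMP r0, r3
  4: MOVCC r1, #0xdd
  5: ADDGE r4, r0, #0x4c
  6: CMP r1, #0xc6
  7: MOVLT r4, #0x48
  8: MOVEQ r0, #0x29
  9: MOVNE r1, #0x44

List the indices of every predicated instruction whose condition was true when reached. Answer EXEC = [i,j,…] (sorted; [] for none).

[0] flags=1010 → (cmp)
[1] flags=1010 CS?T → r3=0x68
[2] flags=1010 LT?T → r0=0x1e
[3] flags=1000 → (cmp)
[4] flags=1000 CC?T → r1=0xdd
[5] flags=1000 GE?F → skip
[6] flags=0010 → (cmp)
[7] flags=0010 LT?F → skip
[8] flags=0010 EQ?F → skip
[9] flags=0010 NE?T → r1=0x44

EXEC = [1,2,4,9]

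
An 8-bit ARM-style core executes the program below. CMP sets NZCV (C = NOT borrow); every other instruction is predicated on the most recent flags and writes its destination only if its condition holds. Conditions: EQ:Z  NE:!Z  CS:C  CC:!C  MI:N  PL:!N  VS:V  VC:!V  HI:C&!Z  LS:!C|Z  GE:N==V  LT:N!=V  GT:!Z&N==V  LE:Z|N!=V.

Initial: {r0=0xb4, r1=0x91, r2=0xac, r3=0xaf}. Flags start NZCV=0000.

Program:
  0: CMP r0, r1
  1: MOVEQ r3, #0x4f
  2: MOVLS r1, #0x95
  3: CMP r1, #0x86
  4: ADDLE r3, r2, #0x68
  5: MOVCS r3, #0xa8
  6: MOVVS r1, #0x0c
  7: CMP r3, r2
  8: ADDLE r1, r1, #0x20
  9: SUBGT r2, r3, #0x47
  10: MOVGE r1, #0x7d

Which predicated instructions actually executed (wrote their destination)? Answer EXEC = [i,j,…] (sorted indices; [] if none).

EXEC = [5,8]

0: ✓ CMP  NZCV=0010
1: · MOVEQ
2: · MOVLS
3: ✓ CMP  NZCV=0010
4: · ADDLE
5: ✓ MOVCS  r3←0xa8
6: · MOVVS
7: ✓ CMP  NZCV=1000
8: ✓ ADDLE  r1←0xb1
9: · SUBGT
10: · MOVGE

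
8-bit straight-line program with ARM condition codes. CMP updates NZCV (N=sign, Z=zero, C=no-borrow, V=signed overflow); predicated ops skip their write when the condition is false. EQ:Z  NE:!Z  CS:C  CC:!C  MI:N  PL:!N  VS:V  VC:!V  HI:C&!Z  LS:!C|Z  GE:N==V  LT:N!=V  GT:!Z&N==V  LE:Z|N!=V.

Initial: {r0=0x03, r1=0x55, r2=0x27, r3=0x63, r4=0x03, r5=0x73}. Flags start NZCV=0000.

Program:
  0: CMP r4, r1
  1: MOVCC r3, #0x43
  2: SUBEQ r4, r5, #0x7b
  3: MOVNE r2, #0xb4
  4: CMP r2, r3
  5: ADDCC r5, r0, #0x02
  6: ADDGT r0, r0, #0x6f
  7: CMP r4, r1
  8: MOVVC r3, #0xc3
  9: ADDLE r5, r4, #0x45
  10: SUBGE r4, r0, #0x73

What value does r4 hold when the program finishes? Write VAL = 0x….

[0] flags=1000 → (cmp)
[1] flags=1000 CC?T → r3=0x43
[2] flags=1000 EQ?F → skip
[3] flags=1000 NE?T → r2=0xb4
[4] flags=0011 → (cmp)
[5] flags=0011 CC?F → skip
[6] flags=0011 GT?F → skip
[7] flags=1000 → (cmp)
[8] flags=1000 VC?T → r3=0xc3
[9] flags=1000 LE?T → r5=0x48
[10] flags=1000 GE?F → skip

VAL = 0x03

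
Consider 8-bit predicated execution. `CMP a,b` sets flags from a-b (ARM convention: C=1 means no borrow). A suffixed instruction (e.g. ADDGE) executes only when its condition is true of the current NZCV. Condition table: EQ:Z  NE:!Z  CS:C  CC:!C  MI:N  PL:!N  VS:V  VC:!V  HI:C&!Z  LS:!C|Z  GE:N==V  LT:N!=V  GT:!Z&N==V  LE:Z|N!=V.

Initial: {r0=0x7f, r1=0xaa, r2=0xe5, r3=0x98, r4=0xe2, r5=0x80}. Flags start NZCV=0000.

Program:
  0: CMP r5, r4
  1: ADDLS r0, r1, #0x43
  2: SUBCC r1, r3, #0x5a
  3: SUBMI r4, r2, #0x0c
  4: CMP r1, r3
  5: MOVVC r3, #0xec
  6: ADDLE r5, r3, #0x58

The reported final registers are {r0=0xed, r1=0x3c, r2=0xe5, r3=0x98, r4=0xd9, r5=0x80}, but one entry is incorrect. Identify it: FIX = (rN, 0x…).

0: ✓ CMP  NZCV=1000
1: ✓ ADDLS  r0←0xed
2: ✓ SUBCC  r1←0x3e
3: ✓ SUBMI  r4←0xd9
4: ✓ CMP  NZCV=1001
5: · MOVVC
6: · ADDLE

FIX = (r1, 0x3e)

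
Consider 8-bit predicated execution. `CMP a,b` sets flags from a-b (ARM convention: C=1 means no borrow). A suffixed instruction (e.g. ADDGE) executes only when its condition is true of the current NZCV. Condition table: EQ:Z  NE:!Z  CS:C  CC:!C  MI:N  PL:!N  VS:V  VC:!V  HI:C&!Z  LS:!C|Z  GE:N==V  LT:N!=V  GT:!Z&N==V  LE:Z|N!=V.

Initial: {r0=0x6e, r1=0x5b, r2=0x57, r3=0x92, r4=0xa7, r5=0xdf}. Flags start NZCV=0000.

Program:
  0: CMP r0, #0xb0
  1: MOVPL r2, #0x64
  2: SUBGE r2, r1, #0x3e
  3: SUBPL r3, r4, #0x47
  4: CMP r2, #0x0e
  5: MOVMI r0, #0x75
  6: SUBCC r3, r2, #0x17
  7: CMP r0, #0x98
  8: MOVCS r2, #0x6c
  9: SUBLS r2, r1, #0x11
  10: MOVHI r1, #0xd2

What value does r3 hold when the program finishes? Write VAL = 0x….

[0] flags=1001 → (cmp)
[1] flags=1001 PL?F → skip
[2] flags=1001 GE?T → r2=0x1d
[3] flags=1001 PL?F → skip
[4] flags=0010 → (cmp)
[5] flags=0010 MI?F → skip
[6] flags=0010 CC?F → skip
[7] flags=1001 → (cmp)
[8] flags=1001 CS?F → skip
[9] flags=1001 LS?T → r2=0x4a
[10] flags=1001 HI?F → skip

VAL = 0x92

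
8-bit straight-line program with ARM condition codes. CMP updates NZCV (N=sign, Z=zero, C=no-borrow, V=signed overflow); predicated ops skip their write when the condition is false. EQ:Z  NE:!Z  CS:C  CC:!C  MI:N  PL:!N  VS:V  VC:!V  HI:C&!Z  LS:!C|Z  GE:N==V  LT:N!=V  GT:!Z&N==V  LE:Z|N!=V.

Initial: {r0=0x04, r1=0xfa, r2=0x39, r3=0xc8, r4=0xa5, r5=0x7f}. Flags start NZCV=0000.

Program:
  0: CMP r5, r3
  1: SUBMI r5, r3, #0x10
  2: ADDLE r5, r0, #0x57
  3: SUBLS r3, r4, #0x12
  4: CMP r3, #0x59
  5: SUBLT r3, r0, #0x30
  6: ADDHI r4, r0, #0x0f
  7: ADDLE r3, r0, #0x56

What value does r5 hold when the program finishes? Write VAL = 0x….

[0] flags=1001 → (cmp)
[1] flags=1001 MI?T → r5=0xb8
[2] flags=1001 LE?F → skip
[3] flags=1001 LS?T → r3=0x93
[4] flags=0011 → (cmp)
[5] flags=0011 LT?T → r3=0xd4
[6] flags=0011 HI?T → r4=0x13
[7] flags=0011 LE?T → r3=0x5a

VAL = 0xb8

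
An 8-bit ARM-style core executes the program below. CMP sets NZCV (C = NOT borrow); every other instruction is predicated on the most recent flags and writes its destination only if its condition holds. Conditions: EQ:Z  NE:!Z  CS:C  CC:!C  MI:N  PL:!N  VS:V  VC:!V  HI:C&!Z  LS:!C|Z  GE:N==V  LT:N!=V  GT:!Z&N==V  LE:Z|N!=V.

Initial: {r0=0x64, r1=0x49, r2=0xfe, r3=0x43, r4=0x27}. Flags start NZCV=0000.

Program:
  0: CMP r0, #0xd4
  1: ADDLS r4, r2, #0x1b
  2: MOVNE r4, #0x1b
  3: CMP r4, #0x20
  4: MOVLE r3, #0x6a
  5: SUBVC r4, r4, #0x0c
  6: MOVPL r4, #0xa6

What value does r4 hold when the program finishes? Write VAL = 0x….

0: ✓ CMP  NZCV=1001
1: ✓ ADDLS  r4←0x19
2: ✓ MOVNE  r4←0x1b
3: ✓ CMP  NZCV=1000
4: ✓ MOVLE  r3←0x6a
5: ✓ SUBVC  r4←0x0f
6: · MOVPL

VAL = 0x0f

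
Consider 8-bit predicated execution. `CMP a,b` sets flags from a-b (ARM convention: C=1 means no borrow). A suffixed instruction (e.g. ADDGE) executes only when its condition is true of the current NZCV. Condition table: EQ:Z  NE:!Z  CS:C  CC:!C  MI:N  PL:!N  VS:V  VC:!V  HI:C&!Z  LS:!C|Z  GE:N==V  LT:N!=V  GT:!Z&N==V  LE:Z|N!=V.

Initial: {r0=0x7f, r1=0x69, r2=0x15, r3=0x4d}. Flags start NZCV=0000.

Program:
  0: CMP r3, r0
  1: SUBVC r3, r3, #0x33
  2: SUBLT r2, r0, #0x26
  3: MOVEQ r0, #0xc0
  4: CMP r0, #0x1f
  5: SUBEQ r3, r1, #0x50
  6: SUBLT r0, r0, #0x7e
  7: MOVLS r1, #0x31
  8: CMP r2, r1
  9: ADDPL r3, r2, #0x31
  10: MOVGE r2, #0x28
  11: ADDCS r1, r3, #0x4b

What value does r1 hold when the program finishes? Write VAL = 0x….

0: ✓ CMP  NZCV=1000
1: ✓ SUBVC  r3←0x1a
2: ✓ SUBLT  r2←0x59
3: · MOVEQ
4: ✓ CMP  NZCV=0010
5: · SUBEQ
6: · SUBLT
7: · MOVLS
8: ✓ CMP  NZCV=1000
9: · ADDPL
10: · MOVGE
11: · ADDCS

VAL = 0x69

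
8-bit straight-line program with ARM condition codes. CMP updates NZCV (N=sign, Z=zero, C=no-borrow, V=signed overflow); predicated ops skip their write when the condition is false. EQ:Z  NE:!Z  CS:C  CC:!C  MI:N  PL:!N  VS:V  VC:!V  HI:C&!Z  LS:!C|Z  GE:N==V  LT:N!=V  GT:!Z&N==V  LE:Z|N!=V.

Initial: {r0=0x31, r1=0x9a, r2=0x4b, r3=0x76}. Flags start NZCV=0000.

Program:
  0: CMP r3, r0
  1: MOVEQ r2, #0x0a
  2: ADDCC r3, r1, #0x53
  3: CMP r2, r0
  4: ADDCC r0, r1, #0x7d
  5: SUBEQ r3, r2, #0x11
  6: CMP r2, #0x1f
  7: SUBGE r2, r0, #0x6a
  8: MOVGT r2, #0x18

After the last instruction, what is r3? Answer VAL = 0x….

VAL = 0x76

0: ✓ CMP  NZCV=0010
1: · MOVEQ
2: · ADDCC
3: ✓ CMP  NZCV=0010
4: · ADDCC
5: · SUBEQ
6: ✓ CMP  NZCV=0010
7: ✓ SUBGE  r2←0xc7
8: ✓ MOVGT  r2←0x18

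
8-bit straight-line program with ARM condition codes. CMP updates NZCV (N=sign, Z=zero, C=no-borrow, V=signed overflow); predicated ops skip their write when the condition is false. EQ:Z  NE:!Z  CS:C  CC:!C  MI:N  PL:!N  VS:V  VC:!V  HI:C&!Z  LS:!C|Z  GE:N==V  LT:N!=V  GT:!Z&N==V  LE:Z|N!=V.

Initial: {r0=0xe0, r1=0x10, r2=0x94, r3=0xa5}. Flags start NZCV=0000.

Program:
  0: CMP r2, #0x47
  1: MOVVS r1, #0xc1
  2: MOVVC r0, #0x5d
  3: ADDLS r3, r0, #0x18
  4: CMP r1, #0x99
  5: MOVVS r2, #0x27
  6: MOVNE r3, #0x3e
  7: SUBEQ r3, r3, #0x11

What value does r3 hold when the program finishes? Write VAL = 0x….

VAL = 0x3e

[0] flags=0011 → (cmp)
[1] flags=0011 VS?T → r1=0xc1
[2] flags=0011 VC?F → skip
[3] flags=0011 LS?F → skip
[4] flags=0010 → (cmp)
[5] flags=0010 VS?F → skip
[6] flags=0010 NE?T → r3=0x3e
[7] flags=0010 EQ?F → skip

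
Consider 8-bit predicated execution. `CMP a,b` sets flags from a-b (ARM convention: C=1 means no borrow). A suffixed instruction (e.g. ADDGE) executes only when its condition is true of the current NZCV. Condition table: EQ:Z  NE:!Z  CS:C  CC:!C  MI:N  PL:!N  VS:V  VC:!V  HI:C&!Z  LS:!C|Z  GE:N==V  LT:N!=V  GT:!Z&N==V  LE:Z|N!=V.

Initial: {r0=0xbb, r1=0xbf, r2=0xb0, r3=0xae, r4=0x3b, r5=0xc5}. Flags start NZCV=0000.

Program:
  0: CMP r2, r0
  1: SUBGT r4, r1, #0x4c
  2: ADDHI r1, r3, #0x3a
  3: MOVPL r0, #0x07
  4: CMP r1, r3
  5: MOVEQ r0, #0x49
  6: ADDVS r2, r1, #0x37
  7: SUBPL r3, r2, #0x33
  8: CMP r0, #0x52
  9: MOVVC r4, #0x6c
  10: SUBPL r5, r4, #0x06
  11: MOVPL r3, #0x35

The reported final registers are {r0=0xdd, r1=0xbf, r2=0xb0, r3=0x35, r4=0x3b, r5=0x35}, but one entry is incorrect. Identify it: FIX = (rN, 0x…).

FIX = (r0, 0xbb)

[0] flags=1000 → (cmp)
[1] flags=1000 GT?F → skip
[2] flags=1000 HI?F → skip
[3] flags=1000 PL?F → skip
[4] flags=0010 → (cmp)
[5] flags=0010 EQ?F → skip
[6] flags=0010 VS?F → skip
[7] flags=0010 PL?T → r3=0x7d
[8] flags=0011 → (cmp)
[9] flags=0011 VC?F → skip
[10] flags=0011 PL?T → r5=0x35
[11] flags=0011 PL?T → r3=0x35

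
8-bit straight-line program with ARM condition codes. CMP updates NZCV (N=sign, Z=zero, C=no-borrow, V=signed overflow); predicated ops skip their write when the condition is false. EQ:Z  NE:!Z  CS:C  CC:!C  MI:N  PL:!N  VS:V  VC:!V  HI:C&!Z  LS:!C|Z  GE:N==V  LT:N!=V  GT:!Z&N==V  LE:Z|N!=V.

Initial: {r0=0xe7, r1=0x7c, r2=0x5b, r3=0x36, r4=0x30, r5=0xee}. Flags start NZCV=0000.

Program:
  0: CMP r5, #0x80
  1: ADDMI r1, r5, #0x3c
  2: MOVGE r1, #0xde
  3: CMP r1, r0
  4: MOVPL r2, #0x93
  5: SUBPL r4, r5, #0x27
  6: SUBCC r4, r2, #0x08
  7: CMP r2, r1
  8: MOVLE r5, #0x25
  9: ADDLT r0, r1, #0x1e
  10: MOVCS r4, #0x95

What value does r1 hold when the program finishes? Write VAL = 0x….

VAL = 0xde

0: ✓ CMP  NZCV=0010
1: · ADDMI
2: ✓ MOVGE  r1←0xde
3: ✓ CMP  NZCV=1000
4: · MOVPL
5: · SUBPL
6: ✓ SUBCC  r4←0x53
7: ✓ CMP  NZCV=0000
8: · MOVLE
9: · ADDLT
10: · MOVCS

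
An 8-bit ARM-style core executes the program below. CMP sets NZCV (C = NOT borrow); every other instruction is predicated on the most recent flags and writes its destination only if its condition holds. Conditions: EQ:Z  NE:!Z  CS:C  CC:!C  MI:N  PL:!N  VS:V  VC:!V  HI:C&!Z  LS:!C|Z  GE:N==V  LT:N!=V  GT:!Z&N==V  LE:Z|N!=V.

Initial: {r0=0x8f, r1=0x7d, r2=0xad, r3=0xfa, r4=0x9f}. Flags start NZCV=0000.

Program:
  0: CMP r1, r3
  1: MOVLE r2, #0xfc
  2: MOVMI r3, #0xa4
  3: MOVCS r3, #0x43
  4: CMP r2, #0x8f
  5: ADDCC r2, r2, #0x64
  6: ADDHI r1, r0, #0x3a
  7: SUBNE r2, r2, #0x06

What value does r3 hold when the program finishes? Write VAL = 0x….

[0] flags=1001 → (cmp)
[1] flags=1001 LE?F → skip
[2] flags=1001 MI?T → r3=0xa4
[3] flags=1001 CS?F → skip
[4] flags=0010 → (cmp)
[5] flags=0010 CC?F → skip
[6] flags=0010 HI?T → r1=0xc9
[7] flags=0010 NE?T → r2=0xa7

VAL = 0xa4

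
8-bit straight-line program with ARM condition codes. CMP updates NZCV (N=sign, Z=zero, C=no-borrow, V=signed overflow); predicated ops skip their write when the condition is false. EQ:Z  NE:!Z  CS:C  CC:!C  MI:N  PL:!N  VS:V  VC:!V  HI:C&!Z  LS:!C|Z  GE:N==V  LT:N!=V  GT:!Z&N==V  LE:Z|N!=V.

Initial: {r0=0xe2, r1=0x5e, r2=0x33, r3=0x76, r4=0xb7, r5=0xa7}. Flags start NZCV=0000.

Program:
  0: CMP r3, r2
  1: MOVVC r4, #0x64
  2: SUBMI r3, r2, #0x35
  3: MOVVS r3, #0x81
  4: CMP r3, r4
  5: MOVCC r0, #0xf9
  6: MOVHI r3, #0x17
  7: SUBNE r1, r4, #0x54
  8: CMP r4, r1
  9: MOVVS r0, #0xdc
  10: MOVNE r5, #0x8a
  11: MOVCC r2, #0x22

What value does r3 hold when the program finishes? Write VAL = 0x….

VAL = 0x17

[0] flags=0010 → (cmp)
[1] flags=0010 VC?T → r4=0x64
[2] flags=0010 MI?F → skip
[3] flags=0010 VS?F → skip
[4] flags=0010 → (cmp)
[5] flags=0010 CC?F → skip
[6] flags=0010 HI?T → r3=0x17
[7] flags=0010 NE?T → r1=0x10
[8] flags=0010 → (cmp)
[9] flags=0010 VS?F → skip
[10] flags=0010 NE?T → r5=0x8a
[11] flags=0010 CC?F → skip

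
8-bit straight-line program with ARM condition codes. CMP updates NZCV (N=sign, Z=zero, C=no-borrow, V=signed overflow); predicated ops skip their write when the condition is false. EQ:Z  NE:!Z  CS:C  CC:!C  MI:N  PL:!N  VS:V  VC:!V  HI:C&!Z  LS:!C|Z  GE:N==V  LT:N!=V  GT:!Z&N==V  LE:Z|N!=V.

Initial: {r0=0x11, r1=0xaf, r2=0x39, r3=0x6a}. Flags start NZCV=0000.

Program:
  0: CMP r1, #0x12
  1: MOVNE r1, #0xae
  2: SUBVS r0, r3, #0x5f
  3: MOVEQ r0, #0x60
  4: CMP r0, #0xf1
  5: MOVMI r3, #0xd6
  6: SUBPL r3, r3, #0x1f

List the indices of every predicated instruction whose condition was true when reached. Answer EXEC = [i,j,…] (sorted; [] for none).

0: ✓ CMP  NZCV=1010
1: ✓ MOVNE  r1←0xae
2: · SUBVS
3: · MOVEQ
4: ✓ CMP  NZCV=0000
5: · MOVMI
6: ✓ SUBPL  r3←0x4b

EXEC = [1,6]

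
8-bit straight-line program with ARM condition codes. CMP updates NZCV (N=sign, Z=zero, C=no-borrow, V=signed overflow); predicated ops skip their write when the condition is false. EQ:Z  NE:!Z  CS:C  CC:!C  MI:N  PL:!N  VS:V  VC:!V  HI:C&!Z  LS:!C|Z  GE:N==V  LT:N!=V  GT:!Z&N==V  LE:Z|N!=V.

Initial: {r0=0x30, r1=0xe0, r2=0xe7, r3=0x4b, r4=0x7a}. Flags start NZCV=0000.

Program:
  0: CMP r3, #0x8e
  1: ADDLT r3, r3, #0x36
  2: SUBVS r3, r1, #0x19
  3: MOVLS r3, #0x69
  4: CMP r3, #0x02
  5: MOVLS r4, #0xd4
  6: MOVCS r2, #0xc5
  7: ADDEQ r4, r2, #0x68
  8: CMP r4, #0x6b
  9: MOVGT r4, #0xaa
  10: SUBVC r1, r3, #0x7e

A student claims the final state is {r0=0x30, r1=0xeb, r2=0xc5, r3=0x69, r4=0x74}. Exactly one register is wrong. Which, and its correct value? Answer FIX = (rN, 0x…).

0: ✓ CMP  NZCV=1001
1: · ADDLT
2: ✓ SUBVS  r3←0xc7
3: ✓ MOVLS  r3←0x69
4: ✓ CMP  NZCV=0010
5: · MOVLS
6: ✓ MOVCS  r2←0xc5
7: · ADDEQ
8: ✓ CMP  NZCV=0010
9: ✓ MOVGT  r4←0xaa
10: ✓ SUBVC  r1←0xeb

FIX = (r4, 0xaa)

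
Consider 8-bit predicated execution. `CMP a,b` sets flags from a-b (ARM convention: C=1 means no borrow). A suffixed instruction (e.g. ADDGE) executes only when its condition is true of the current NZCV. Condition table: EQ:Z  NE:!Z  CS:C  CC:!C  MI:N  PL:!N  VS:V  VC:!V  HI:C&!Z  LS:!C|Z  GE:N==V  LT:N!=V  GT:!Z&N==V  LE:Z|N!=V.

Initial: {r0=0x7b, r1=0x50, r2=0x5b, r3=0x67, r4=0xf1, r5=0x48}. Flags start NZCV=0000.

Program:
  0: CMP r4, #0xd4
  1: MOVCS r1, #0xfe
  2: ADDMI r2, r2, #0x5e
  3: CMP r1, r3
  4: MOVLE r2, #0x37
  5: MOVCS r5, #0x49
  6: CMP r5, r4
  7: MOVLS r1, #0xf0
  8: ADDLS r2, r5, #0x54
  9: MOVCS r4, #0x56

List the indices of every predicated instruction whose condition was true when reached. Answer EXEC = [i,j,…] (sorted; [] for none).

EXEC = [1,4,5,7,8]

[0] flags=0010 → (cmp)
[1] flags=0010 CS?T → r1=0xfe
[2] flags=0010 MI?F → skip
[3] flags=1010 → (cmp)
[4] flags=1010 LE?T → r2=0x37
[5] flags=1010 CS?T → r5=0x49
[6] flags=0000 → (cmp)
[7] flags=0000 LS?T → r1=0xf0
[8] flags=0000 LS?T → r2=0x9d
[9] flags=0000 CS?F → skip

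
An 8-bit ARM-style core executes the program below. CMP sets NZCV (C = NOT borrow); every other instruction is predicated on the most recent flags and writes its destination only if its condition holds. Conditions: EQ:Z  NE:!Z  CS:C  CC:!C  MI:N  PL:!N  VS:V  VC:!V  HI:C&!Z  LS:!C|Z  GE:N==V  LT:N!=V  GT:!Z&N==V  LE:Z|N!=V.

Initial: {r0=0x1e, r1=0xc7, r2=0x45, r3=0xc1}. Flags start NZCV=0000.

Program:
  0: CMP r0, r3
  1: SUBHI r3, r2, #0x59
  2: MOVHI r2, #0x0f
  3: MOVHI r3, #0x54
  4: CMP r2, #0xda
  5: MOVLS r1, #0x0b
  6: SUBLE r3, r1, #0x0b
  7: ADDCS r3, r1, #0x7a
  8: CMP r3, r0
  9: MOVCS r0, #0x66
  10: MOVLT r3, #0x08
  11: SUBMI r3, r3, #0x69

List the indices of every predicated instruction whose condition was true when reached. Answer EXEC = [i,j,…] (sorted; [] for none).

0: ✓ CMP  NZCV=0000
1: · SUBHI
2: · MOVHI
3: · MOVHI
4: ✓ CMP  NZCV=0000
5: ✓ MOVLS  r1←0x0b
6: · SUBLE
7: · ADDCS
8: ✓ CMP  NZCV=1010
9: ✓ MOVCS  r0←0x66
10: ✓ MOVLT  r3←0x08
11: ✓ SUBMI  r3←0x9f

EXEC = [5,9,10,11]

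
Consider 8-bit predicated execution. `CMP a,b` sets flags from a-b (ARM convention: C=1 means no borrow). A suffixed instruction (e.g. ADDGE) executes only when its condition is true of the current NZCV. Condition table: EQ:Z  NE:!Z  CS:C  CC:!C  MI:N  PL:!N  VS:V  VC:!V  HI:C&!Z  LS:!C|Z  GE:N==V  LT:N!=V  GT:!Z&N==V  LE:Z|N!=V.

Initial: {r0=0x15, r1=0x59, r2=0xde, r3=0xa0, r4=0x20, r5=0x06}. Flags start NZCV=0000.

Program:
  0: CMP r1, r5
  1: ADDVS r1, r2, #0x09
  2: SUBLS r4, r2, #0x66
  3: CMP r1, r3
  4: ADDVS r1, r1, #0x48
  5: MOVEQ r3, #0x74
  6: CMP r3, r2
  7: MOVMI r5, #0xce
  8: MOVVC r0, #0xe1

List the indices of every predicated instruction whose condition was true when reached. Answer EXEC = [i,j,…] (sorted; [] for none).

0: ✓ CMP  NZCV=0010
1: · ADDVS
2: · SUBLS
3: ✓ CMP  NZCV=1001
4: ✓ ADDVS  r1←0xa1
5: · MOVEQ
6: ✓ CMP  NZCV=1000
7: ✓ MOVMI  r5←0xce
8: ✓ MOVVC  r0←0xe1

EXEC = [4,7,8]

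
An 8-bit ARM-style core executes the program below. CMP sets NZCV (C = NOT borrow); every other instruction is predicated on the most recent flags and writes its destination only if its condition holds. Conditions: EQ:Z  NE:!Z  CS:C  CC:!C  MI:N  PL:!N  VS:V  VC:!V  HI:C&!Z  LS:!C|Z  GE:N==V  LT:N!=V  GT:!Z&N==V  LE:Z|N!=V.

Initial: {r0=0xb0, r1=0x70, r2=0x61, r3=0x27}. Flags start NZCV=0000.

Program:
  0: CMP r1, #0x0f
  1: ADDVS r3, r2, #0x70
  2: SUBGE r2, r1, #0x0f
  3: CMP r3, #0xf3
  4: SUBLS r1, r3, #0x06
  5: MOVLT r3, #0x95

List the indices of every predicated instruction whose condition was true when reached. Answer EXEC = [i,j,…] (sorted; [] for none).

[0] flags=0010 → (cmp)
[1] flags=0010 VS?F → skip
[2] flags=0010 GE?T → r2=0x61
[3] flags=0000 → (cmp)
[4] flags=0000 LS?T → r1=0x21
[5] flags=0000 LT?F → skip

EXEC = [2,4]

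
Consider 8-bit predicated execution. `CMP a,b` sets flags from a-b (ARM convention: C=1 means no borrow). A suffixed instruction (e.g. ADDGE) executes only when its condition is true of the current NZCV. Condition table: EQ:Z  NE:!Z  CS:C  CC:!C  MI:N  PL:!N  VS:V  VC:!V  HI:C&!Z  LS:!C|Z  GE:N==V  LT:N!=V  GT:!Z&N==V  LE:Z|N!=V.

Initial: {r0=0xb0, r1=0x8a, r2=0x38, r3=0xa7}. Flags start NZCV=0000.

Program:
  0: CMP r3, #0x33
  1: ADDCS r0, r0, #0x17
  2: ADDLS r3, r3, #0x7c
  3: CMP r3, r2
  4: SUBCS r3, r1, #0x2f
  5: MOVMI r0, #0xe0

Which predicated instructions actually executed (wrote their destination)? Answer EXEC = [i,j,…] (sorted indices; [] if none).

0: ✓ CMP  NZCV=0011
1: ✓ ADDCS  r0←0xc7
2: · ADDLS
3: ✓ CMP  NZCV=0011
4: ✓ SUBCS  r3←0x5b
5: · MOVMI

EXEC = [1,4]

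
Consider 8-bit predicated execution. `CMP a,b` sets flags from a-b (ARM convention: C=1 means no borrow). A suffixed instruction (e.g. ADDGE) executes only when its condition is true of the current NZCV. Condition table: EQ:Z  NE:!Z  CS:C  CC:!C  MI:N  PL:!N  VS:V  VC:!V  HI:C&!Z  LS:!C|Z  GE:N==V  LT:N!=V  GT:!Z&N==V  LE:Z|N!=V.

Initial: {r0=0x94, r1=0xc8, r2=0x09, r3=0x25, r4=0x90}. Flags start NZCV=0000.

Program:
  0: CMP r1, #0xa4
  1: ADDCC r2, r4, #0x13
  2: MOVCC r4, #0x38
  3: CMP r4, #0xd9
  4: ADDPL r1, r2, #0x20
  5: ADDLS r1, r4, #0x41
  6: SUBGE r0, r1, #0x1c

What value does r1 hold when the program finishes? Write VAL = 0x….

VAL = 0xd1

0: ✓ CMP  NZCV=0010
1: · ADDCC
2: · MOVCC
3: ✓ CMP  NZCV=1000
4: · ADDPL
5: ✓ ADDLS  r1←0xd1
6: · SUBGE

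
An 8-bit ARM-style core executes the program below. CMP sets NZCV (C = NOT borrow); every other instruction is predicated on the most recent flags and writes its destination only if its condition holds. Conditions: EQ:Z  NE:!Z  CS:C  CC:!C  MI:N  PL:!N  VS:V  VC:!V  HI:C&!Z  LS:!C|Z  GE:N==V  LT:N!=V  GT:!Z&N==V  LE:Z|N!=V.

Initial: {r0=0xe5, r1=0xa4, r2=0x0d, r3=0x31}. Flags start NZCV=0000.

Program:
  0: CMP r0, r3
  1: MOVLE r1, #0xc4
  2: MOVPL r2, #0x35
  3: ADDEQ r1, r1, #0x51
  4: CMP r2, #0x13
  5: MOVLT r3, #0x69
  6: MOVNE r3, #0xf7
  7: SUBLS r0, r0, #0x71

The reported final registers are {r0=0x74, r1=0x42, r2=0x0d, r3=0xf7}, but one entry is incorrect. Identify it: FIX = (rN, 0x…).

FIX = (r1, 0xc4)

0: ✓ CMP  NZCV=1010
1: ✓ MOVLE  r1←0xc4
2: · MOVPL
3: · ADDEQ
4: ✓ CMP  NZCV=1000
5: ✓ MOVLT  r3←0x69
6: ✓ MOVNE  r3←0xf7
7: ✓ SUBLS  r0←0x74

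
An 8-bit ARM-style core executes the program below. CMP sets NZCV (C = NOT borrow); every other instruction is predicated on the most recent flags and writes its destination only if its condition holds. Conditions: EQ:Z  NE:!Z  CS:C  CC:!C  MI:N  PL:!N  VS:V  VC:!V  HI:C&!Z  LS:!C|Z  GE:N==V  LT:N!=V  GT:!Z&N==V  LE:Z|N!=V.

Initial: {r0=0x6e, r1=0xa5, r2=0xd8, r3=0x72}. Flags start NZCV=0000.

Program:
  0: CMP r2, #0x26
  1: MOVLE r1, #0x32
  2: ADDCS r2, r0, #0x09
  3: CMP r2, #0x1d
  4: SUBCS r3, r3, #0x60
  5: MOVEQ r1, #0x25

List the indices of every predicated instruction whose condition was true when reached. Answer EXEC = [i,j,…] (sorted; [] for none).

0: ✓ CMP  NZCV=1010
1: ✓ MOVLE  r1←0x32
2: ✓ ADDCS  r2←0x77
3: ✓ CMP  NZCV=0010
4: ✓ SUBCS  r3←0x12
5: · MOVEQ

EXEC = [1,2,4]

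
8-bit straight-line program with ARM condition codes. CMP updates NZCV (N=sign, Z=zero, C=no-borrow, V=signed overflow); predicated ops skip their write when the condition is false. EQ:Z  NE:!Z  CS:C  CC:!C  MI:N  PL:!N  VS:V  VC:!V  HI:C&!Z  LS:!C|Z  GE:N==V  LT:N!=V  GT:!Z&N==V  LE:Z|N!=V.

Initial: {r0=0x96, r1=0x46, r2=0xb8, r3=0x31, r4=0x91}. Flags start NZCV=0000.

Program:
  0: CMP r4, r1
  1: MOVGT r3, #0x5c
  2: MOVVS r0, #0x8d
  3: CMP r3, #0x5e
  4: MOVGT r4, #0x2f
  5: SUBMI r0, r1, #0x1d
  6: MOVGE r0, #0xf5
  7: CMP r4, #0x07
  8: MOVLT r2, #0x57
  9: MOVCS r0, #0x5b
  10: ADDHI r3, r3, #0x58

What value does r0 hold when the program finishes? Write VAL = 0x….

VAL = 0x5b

[0] flags=0011 → (cmp)
[1] flags=0011 GT?F → skip
[2] flags=0011 VS?T → r0=0x8d
[3] flags=1000 → (cmp)
[4] flags=1000 GT?F → skip
[5] flags=1000 MI?T → r0=0x29
[6] flags=1000 GE?F → skip
[7] flags=1010 → (cmp)
[8] flags=1010 LT?T → r2=0x57
[9] flags=1010 CS?T → r0=0x5b
[10] flags=1010 HI?T → r3=0x89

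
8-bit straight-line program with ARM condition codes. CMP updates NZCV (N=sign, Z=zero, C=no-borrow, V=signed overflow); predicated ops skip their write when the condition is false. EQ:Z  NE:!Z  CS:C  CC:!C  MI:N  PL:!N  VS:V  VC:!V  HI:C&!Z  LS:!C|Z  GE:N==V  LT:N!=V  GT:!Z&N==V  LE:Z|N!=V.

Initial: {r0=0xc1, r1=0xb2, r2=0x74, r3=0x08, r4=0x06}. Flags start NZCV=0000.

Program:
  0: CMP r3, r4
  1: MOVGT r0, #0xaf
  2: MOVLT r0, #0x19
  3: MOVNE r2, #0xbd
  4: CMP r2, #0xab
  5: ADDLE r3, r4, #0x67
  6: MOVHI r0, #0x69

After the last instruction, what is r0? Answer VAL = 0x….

VAL = 0x69

[0] flags=0010 → (cmp)
[1] flags=0010 GT?T → r0=0xaf
[2] flags=0010 LT?F → skip
[3] flags=0010 NE?T → r2=0xbd
[4] flags=0010 → (cmp)
[5] flags=0010 LE?F → skip
[6] flags=0010 HI?T → r0=0x69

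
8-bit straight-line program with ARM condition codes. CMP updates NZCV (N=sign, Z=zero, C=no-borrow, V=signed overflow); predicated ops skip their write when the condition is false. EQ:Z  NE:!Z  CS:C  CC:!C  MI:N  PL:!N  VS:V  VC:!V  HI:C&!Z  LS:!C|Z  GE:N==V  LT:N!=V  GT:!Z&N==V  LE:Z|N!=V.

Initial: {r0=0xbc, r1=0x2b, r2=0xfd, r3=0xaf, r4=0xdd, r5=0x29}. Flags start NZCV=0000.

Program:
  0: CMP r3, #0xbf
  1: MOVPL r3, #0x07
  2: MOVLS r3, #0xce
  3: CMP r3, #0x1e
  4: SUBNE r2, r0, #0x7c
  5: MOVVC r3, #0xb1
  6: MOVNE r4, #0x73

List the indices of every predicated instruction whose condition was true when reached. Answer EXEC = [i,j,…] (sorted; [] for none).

0: ✓ CMP  NZCV=1000
1: · MOVPL
2: ✓ MOVLS  r3←0xce
3: ✓ CMP  NZCV=1010
4: ✓ SUBNE  r2←0x40
5: ✓ MOVVC  r3←0xb1
6: ✓ MOVNE  r4←0x73

EXEC = [2,4,5,6]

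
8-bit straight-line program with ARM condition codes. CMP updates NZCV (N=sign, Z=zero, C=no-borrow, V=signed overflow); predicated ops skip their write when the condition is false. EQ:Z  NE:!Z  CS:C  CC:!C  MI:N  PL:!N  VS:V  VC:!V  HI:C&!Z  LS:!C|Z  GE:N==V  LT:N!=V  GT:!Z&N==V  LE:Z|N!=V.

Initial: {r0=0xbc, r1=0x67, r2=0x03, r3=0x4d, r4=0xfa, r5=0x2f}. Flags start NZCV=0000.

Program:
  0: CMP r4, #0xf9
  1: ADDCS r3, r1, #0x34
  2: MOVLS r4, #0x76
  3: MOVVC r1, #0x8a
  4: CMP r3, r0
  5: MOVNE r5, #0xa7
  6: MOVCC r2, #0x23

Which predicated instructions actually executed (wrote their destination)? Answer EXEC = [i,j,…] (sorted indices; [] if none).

[0] flags=0010 → (cmp)
[1] flags=0010 CS?T → r3=0x9b
[2] flags=0010 LS?F → skip
[3] flags=0010 VC?T → r1=0x8a
[4] flags=1000 → (cmp)
[5] flags=1000 NE?T → r5=0xa7
[6] flags=1000 CC?T → r2=0x23

EXEC = [1,3,5,6]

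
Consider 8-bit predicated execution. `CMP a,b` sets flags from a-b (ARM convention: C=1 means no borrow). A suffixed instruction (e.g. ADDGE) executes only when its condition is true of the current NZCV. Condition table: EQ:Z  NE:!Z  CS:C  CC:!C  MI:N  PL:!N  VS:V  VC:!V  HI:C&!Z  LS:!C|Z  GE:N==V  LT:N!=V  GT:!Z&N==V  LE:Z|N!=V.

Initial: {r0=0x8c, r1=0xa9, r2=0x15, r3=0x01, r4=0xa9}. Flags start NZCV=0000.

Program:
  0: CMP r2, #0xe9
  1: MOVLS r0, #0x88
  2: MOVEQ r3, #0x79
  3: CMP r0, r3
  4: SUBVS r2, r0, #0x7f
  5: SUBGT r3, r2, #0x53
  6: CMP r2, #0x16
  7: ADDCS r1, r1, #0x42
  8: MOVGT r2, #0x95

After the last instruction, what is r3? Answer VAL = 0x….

VAL = 0x01

0: ✓ CMP  NZCV=0000
1: ✓ MOVLS  r0←0x88
2: · MOVEQ
3: ✓ CMP  NZCV=1010
4: · SUBVS
5: · SUBGT
6: ✓ CMP  NZCV=1000
7: · ADDCS
8: · MOVGT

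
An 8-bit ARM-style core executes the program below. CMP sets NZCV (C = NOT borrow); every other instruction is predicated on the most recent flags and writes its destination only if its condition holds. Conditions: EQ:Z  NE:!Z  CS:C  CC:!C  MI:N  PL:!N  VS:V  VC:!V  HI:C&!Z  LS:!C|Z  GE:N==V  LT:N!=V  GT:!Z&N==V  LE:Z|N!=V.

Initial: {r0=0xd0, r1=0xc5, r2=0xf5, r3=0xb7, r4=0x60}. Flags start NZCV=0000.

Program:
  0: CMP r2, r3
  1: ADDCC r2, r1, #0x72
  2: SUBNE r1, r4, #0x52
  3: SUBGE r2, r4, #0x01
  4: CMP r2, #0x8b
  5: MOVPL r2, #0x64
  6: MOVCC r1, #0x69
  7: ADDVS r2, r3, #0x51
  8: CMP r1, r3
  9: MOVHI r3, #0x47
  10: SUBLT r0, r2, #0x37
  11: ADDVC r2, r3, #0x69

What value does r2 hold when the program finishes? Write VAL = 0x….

0: ✓ CMP  NZCV=0010
1: · ADDCC
2: ✓ SUBNE  r1←0x0e
3: ✓ SUBGE  r2←0x5f
4: ✓ CMP  NZCV=1001
5: · MOVPL
6: ✓ MOVCC  r1←0x69
7: ✓ ADDVS  r2←0x08
8: ✓ CMP  NZCV=1001
9: · MOVHI
10: · SUBLT
11: · ADDVC

VAL = 0x08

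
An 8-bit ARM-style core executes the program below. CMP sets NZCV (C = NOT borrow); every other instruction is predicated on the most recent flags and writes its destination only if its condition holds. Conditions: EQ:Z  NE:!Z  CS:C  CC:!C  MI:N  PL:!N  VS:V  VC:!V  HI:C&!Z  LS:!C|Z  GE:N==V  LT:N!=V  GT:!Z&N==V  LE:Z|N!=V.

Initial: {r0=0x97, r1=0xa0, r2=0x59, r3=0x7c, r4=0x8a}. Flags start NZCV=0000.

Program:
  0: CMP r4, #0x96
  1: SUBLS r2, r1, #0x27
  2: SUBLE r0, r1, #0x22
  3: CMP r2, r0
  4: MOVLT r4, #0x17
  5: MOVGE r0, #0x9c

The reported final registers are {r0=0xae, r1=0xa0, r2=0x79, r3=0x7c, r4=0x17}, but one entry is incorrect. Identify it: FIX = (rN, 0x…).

[0] flags=1000 → (cmp)
[1] flags=1000 LS?T → r2=0x79
[2] flags=1000 LE?T → r0=0x7e
[3] flags=1000 → (cmp)
[4] flags=1000 LT?T → r4=0x17
[5] flags=1000 GE?F → skip

FIX = (r0, 0x7e)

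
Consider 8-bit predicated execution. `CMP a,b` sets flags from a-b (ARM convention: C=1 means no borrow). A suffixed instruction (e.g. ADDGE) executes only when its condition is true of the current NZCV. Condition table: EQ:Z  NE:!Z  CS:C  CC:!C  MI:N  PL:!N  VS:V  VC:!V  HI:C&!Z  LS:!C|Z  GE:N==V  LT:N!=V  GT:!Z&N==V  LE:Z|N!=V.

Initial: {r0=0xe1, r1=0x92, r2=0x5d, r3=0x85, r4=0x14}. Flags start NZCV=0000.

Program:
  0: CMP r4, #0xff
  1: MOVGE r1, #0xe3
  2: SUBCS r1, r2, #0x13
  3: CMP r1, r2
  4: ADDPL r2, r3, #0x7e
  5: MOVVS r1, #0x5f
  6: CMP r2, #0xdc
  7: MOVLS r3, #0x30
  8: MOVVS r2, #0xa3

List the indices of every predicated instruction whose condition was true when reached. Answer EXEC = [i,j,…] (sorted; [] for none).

EXEC = [1,7,8]

[0] flags=0000 → (cmp)
[1] flags=0000 GE?T → r1=0xe3
[2] flags=0000 CS?F → skip
[3] flags=1010 → (cmp)
[4] flags=1010 PL?F → skip
[5] flags=1010 VS?F → skip
[6] flags=1001 → (cmp)
[7] flags=1001 LS?T → r3=0x30
[8] flags=1001 VS?T → r2=0xa3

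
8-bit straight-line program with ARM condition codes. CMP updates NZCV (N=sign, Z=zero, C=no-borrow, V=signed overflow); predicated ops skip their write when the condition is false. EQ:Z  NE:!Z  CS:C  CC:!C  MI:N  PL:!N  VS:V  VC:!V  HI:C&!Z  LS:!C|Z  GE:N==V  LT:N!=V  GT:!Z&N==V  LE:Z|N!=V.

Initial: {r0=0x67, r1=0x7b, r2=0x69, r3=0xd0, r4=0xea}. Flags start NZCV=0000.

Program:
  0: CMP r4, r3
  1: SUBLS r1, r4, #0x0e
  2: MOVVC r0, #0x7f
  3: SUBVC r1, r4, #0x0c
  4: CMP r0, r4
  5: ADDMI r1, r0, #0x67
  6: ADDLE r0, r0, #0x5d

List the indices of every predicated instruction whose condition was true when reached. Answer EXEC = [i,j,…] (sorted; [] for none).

[0] flags=0010 → (cmp)
[1] flags=0010 LS?F → skip
[2] flags=0010 VC?T → r0=0x7f
[3] flags=0010 VC?T → r1=0xde
[4] flags=1001 → (cmp)
[5] flags=1001 MI?T → r1=0xe6
[6] flags=1001 LE?F → skip

EXEC = [2,3,5]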